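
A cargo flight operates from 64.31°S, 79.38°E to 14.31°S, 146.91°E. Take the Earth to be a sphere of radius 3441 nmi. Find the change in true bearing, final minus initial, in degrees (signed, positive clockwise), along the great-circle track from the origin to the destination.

-50.1°

Initial bearing θ₁ = atan2(sin Δλ cos φ₂, cos φ₁ sin φ₂ − sin φ₁ cos φ₂ cos Δλ) = 75.80°
Final bearing θ₂ = (initial bearing from the destination back to the start) + 180° = 25.70°
Δθ = θ₂ − θ₁ = -50.1°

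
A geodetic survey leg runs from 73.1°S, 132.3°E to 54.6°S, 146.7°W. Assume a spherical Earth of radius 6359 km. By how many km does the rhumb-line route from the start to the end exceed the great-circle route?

291 km

Great circle: cos σ = sin φ₁ sin φ₂ + cos φ₁ cos φ₂ cos Δλ,  σ = 0.6330 rad → d_gc = 4025.1 km
Rhumb line: Δψ = +0.7647, q = Δφ/Δψ = 0.4223, d_rh = R√(Δφ²+q²Δλ²) = 4315.8 km
Excess = 4315.8 − 4025.1 = 290.7 ≈ 291 km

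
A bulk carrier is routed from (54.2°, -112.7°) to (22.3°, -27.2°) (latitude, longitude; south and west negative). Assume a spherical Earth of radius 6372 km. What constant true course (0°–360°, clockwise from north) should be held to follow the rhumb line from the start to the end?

116.1°

Δψ = ln[tan(π/4+φ₂/2)/tan(π/4+φ₁/2)] = -0.7307
Δλ = +1.4923 rad (taken the short way round)
course = atan2(Δλ, Δψ) = 116.09°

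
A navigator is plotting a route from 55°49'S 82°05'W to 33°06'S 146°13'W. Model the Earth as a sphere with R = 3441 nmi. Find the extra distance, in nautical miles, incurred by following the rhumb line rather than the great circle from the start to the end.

Great circle: cos σ = sin φ₁ sin φ₂ + cos φ₁ cos φ₂ cos Δλ,  σ = 0.8538 rad → d_gc = 2938.0 nmi
Rhumb line: Δψ = +0.5665, q = Δφ/Δψ = 0.6998, d_rh = R√(Δφ²+q²Δλ²) = 3021.1 nmi
Excess = 3021.1 − 2938.0 = 83.1 ≈ 83 nmi

83 nmi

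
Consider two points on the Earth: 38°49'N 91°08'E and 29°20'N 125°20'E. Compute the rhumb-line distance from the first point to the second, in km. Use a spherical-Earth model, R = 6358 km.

3308 km

Rhumb course C = atan2(Δλ, Δψ) with Δψ = ln[tan(π/4+φ₂/2)/tan(π/4+φ₁/2)] = -0.2003, Δλ = +0.5969 → C = 108.55°
d = R·|Δφ| / |cos C| = 6358·0.16552 / 0.31808 = 3308 km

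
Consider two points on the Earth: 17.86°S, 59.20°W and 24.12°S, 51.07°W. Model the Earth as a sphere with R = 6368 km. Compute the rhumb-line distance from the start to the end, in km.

1093 km

Δψ = ln[tan(π/4+φ₂/2)/tan(π/4+φ₁/2)] = -0.1171;  Δφ = -0.1093 rad,  Δλ = +0.1419 rad
q = Δφ/Δψ = 0.9330
d = R·√(Δφ² + q²Δλ²) = 6368·0.17166 = 1093 km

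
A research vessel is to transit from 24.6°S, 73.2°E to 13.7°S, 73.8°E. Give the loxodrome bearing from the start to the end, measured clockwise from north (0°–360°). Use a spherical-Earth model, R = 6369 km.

Meridional parts: M(φ₁)=-0.4432, M(φ₂)=-0.2414 → ΔM = +0.2018;  Δλ = +0.0105 rad
tan C = Δλ / ΔM = +0.0519 → C = 2.97°

3.0°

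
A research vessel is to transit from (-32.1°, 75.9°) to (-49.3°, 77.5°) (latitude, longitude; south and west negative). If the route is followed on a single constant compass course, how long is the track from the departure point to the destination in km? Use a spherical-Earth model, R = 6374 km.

Rhumb course C = atan2(Δλ, Δψ) with Δψ = ln[tan(π/4+φ₂/2)/tan(π/4+φ₁/2)] = -0.3997, Δλ = +0.0279 → C = 176.00°
d = R·|Δφ| / |cos C| = 6374·0.30020 / 0.99757 = 1918 km

1918 km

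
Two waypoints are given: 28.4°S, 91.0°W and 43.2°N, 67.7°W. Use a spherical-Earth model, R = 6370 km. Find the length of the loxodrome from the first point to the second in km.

Rhumb course C = atan2(Δλ, Δψ) with Δψ = ln[tan(π/4+φ₂/2)/tan(π/4+φ₁/2)] = +1.3549, Δλ = +0.4067 → C = 16.71°
d = R·|Δφ| / |cos C| = 6370·1.24966 / 0.95779 = 8311 km

8311 km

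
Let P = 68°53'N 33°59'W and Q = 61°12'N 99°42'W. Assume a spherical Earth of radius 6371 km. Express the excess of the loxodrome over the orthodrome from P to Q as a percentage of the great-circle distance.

4.8%

Great circle: σ = 0.4760 rad → d_gc = Rσ = 3032.6 km
Rhumb: Δφ = -0.1341, Δλ = -1.1470, Δψ = -0.3203, q = Δφ/Δψ = 0.4187 → d_rh = R√(Δφ²+q²Δλ²) = 3176.7 km
Excess = (3176.7 − 3032.6) / 3032.6 = 144.1 / 3032.6 = 4.752% ≈ 4.8%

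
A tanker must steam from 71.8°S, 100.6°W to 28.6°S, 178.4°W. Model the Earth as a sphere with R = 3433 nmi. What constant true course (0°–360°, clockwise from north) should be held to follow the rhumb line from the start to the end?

Meridional parts: M(φ₁)=-1.8315, M(φ₂)=-0.5213 → ΔM = +1.3102;  Δλ = -1.3579 rad
tan C = Δλ / ΔM = -1.0364 → C = 313.98°

314.0°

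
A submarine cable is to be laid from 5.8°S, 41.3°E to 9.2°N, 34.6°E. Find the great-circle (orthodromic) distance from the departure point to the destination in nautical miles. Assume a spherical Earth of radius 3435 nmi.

984 nmi

cos σ = sin φ₁ sin φ₂ + cos φ₁ cos φ₂ cos Δλ
      = sin(-5.80°)sin(9.20°) + cos(-5.80°)cos(9.20°)cos(-6.70°) = 0.9592
σ = 16.419° → d = Rσ = 3435·0.28657 = 984 nmi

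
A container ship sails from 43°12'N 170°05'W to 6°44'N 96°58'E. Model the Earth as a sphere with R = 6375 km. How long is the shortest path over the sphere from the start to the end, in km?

9740 km

Haversine: a = sin²(Δφ/2)+cos φ₁ cos φ₂ sin²(Δλ/2) = 0.47850;  σ = 2·atan2(√a,√(1−a))
σ = 87.535° → d = Rσ = 6375·1.52778 = 9740 km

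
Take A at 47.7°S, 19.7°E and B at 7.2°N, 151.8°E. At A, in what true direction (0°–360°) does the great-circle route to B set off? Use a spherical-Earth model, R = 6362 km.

N = sin Δλ·cos φ₂ = +0.7361;  D = cos φ₁ sin φ₂ − sin φ₁ cos φ₂ cos Δλ = -0.4076
initial course = atan2(N, D) = 118.97°

119.0°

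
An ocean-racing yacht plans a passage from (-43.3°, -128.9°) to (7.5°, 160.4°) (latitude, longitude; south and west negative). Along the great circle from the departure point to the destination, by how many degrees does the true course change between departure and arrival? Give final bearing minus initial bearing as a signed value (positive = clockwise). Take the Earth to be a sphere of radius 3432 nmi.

+27.1°

Initial bearing θ₁ = atan2(sin Δλ cos φ₂, cos φ₁ sin φ₂ − sin φ₁ cos φ₂ cos Δλ) = 288.86°
Final bearing θ₂ = (initial bearing from the destination back to the start) + 180° = 316.00°
Δθ = θ₂ − θ₁ = +27.1°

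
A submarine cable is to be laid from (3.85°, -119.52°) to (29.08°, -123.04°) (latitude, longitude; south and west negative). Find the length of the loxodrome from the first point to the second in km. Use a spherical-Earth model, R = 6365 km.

Δψ = ln[tan(π/4+φ₂/2)/tan(π/4+φ₁/2)] = +0.4636;  Δφ = +0.4403 rad,  Δλ = -0.0614 rad
q = Δφ/Δψ = 0.9498
d = R·√(Δφ² + q²Δλ²) = 6365·0.44420 = 2827 km

2827 km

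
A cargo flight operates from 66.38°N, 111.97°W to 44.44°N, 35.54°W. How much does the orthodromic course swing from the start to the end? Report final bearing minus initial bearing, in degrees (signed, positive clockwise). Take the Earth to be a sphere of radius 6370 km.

+66.9°

At departure: θ₁ = atan2(sin Δλ cos φ₂, cos φ₁ sin φ₂ − sin φ₁ cos φ₂ cos Δλ) = 79.63°
At arrival: θ₂ = atan2(sin Δλ cos φ₁, −cos φ₂ sin φ₁ + sin φ₂ cos φ₁ cos Δλ) = 146.50°
Δθ = θ₂ − θ₁ = +66.9°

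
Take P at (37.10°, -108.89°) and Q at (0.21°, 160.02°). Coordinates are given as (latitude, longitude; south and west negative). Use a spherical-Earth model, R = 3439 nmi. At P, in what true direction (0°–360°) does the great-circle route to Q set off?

270.8°

θ = atan2( sin Δλ·cos φ₂ ,  cos φ₁ sin φ₂ − sin φ₁ cos φ₂ cos Δλ )
  = atan2(-0.9998, +0.0144) = 270.83°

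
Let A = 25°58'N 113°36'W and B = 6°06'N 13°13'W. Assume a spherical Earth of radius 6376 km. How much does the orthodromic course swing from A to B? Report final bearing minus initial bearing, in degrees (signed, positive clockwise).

Initial bearing θ₁ = atan2(sin Δλ cos φ₂, cos φ₁ sin φ₂ − sin φ₁ cos φ₂ cos Δλ) = 79.91°
Final bearing θ₂ = (initial bearing from the destination back to the start) + 180° = 117.10°
Δθ = θ₂ − θ₁ = +37.2°

+37.2°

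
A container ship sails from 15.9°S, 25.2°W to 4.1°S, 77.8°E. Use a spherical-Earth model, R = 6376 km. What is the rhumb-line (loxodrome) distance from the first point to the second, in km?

Rhumb course C = atan2(Δλ, Δψ) with Δψ = ln[tan(π/4+φ₂/2)/tan(π/4+φ₁/2)] = +0.2095, Δλ = +1.7977 → C = 83.35°
d = R·|Δφ| / |cos C| = 6376·0.20595 / 0.11577 = 11343 km

11343 km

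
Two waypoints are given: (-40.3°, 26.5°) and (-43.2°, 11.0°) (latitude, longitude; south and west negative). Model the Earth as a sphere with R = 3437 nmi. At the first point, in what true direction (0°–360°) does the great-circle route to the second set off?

250.8°

θ = atan2( sin Δλ·cos φ₂ ,  cos φ₁ sin φ₂ − sin φ₁ cos φ₂ cos Δλ )
  = atan2(-0.1948, -0.0677) = 250.83°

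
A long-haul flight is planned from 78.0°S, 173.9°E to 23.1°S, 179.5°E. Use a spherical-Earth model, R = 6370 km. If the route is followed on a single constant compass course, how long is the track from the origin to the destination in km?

Rhumb course C = atan2(Δλ, Δψ) with Δψ = ln[tan(π/4+φ₂/2)/tan(π/4+φ₁/2)] = +1.8382, Δλ = +0.0977 → C = 3.04°
d = R·|Δφ| / |cos C| = 6370·0.95819 / 0.99859 = 6112 km

6112 km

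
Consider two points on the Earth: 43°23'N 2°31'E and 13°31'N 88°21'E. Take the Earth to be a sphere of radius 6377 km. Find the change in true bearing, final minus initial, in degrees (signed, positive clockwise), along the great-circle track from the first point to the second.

At departure: θ₁ = atan2(sin Δλ cos φ₂, cos φ₁ sin φ₂ − sin φ₁ cos φ₂ cos Δλ) = 82.87°
At arrival: θ₂ = atan2(sin Δλ cos φ₁, −cos φ₂ sin φ₁ + sin φ₂ cos φ₁ cos Δλ) = 132.12°
Δθ = θ₂ − θ₁ = +49.3°

+49.3°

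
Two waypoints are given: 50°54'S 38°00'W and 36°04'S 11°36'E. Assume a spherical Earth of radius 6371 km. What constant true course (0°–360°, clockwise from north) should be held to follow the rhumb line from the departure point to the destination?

Δψ = ln[tan(π/4+φ₂/2)/tan(π/4+φ₁/2)] = +0.3596
Δλ = +0.8657 rad (taken the short way round)
course = atan2(Δλ, Δψ) = 67.44°

67.4°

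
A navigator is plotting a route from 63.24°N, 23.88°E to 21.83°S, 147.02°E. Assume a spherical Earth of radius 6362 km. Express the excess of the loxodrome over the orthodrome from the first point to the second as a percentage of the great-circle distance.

Great circle: σ = 2.1658 rad → d_gc = Rσ = 13778.9 km
Rhumb: Δφ = -1.4848, Δλ = +2.1492, Δψ = -1.8266, q = Δφ/Δψ = 0.8128 → d_rh = R√(Δφ²+q²Δλ²) = 14586.0 km
Excess = (14586.0 − 13778.9) / 13778.9 = 807.1 / 13778.9 = 5.86% ≈ 5.9%

5.9%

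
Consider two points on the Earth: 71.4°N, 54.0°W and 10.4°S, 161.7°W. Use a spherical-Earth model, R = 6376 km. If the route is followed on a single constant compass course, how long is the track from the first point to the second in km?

12516 km

Δψ = ln[tan(π/4+φ₂/2)/tan(π/4+φ₁/2)] = -1.9919;  Δφ = -1.4277 rad,  Δλ = -1.8797 rad
q = Δφ/Δψ = 0.7167
d = R·√(Δφ² + q²Δλ²) = 6376·1.96301 = 12516 km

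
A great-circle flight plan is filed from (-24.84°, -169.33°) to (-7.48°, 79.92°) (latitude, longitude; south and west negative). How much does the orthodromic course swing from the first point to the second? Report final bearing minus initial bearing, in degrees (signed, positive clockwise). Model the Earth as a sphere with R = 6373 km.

+44.4°

At departure: θ₁ = atan2(sin Δλ cos φ₂, cos φ₁ sin φ₂ − sin φ₁ cos φ₂ cos Δλ) = 254.01°
At arrival: θ₂ = atan2(sin Δλ cos φ₁, −cos φ₂ sin φ₁ + sin φ₂ cos φ₁ cos Δλ) = 298.37°
Δθ = θ₂ − θ₁ = +44.4°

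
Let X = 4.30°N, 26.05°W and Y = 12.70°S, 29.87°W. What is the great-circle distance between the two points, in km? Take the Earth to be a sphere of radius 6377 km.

Haversine: a = sin²(Δφ/2)+cos φ₁ cos φ₂ sin²(Δλ/2) = 0.02293;  σ = 2·atan2(√a,√(1−a))
σ = 17.419° → d = Rσ = 6377·0.30401 = 1939 km

1939 km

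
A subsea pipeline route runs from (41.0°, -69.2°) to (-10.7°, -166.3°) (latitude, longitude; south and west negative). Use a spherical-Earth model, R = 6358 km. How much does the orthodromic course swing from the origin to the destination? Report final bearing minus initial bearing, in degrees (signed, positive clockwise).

-36.4°

At departure: θ₁ = atan2(sin Δλ cos φ₂, cos φ₁ sin φ₂ − sin φ₁ cos φ₂ cos Δλ) = 266.45°
At arrival: θ₂ = atan2(sin Δλ cos φ₁, −cos φ₂ sin φ₁ + sin φ₂ cos φ₁ cos Δλ) = 230.05°
Δθ = θ₂ − θ₁ = -36.4°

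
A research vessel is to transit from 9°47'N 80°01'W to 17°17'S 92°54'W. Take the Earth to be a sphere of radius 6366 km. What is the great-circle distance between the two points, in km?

3323 km

Haversine: a = sin²(Δφ/2)+cos φ₁ cos φ₂ sin²(Δλ/2) = 0.06660;  σ = 2·atan2(√a,√(1−a))
σ = 29.912° → d = Rσ = 6366·0.52207 = 3323 km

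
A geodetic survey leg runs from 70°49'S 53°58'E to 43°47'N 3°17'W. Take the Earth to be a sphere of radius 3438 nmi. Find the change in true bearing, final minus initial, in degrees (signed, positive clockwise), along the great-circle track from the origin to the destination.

Initial bearing θ₁ = atan2(sin Δλ cos φ₂, cos φ₁ sin φ₂ − sin φ₁ cos φ₂ cos Δλ) = 314.48°
Final bearing θ₂ = (initial bearing from the destination back to the start) + 180° = 341.05°
Δθ = θ₂ − θ₁ = +26.6°

+26.6°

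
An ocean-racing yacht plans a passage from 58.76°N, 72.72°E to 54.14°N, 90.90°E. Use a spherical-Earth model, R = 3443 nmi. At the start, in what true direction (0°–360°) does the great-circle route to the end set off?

106.9°

N = sin Δλ·cos φ₂ = +0.1828;  D = cos φ₁ sin φ₂ − sin φ₁ cos φ₂ cos Δλ = -0.0555
initial course = atan2(N, D) = 106.90°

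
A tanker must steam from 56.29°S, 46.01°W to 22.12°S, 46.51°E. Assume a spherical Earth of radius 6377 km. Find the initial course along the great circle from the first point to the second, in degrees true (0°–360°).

N = sin Δλ·cos φ₂ = +0.9255;  D = cos φ₁ sin φ₂ − sin φ₁ cos φ₂ cos Δλ = -0.2429
initial course = atan2(N, D) = 104.70°

104.7°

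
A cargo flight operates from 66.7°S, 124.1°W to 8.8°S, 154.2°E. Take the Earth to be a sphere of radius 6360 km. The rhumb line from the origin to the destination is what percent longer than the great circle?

4.2%

Great circle: σ = 1.3726 rad → d_gc = Rσ = 8729.5 km
Rhumb: Δφ = +1.0105, Δλ = -1.4259, Δψ = +1.4248, q = Δφ/Δψ = 0.7093 → d_rh = R√(Δφ²+q²Δλ²) = 9092.8 km
Excess = (9092.8 − 8729.5) / 8729.5 = 363.3 / 8729.5 = 4.16% ≈ 4.2%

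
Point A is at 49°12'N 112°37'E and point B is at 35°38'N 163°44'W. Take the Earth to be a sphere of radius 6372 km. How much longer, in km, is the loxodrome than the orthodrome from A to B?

315 km

Great circle: cos σ = sin φ₁ sin φ₂ + cos φ₁ cos φ₂ cos Δλ,  σ = 1.0475 rad → d_gc = 6674.5 km
Rhumb line: Δψ = -0.3228, q = Δφ/Δψ = 0.7336, d_rh = R√(Δφ²+q²Δλ²) = 6989.7 km
Excess = 6989.7 − 6674.5 = 315.2 ≈ 315 km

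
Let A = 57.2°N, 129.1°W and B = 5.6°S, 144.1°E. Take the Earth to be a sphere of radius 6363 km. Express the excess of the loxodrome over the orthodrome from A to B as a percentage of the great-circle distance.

2.8%

Great circle: σ = 1.6227 rad → d_gc = Rσ = 10325.6 km
Rhumb: Δφ = -1.0961, Δλ = -1.5149, Δψ = -1.3210, q = Δφ/Δψ = 0.8297 → d_rh = R√(Δφ²+q²Δλ²) = 10611.9 km
Excess = (10611.9 − 10325.6) / 10325.6 = 286.3 / 10325.6 = 2.77% ≈ 2.8%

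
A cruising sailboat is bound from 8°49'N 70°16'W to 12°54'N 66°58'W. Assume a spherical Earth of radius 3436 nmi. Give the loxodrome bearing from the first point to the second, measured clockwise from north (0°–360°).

38.4°

Meridional parts: M(φ₁)=+0.1545, M(φ₂)=+0.2271 → ΔM = +0.0726;  Δλ = +0.0576 rad
tan C = Δλ / ΔM = +0.7935 → C = 38.43°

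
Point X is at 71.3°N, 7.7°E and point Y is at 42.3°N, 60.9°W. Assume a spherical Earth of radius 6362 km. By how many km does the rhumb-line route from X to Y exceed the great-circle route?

217 km

Great circle: cos σ = sin φ₁ sin φ₂ + cos φ₁ cos φ₂ cos Δλ,  σ = 0.7612 rad → d_gc = 4842.747 km
Rhumb line: Δψ = -0.9877, q = Δφ/Δψ = 0.5125, d_rh = R√(Δφ²+q²Δλ²) = 5060.245 km
Excess = 5060.245 − 4842.747 = 217.498 ≈ 217 km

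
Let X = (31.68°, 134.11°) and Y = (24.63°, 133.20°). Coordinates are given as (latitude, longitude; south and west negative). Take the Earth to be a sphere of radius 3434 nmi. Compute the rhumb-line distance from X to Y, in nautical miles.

Rhumb course C = atan2(Δλ, Δψ) with Δψ = ln[tan(π/4+φ₂/2)/tan(π/4+φ₁/2)] = -0.1397, Δλ = -0.0159 → C = 186.49°
d = R·|Δφ| / |cos C| = 3434·0.12305 / 0.99360 = 425 nmi

425 nmi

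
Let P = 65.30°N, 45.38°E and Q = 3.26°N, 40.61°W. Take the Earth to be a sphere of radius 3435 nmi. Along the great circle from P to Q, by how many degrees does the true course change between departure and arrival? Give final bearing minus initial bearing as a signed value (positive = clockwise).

-63.0°

Initial bearing θ₁ = atan2(sin Δλ cos φ₂, cos φ₁ sin φ₂ − sin φ₁ cos φ₂ cos Δλ) = 267.72°
Final bearing θ₂ = (initial bearing from the destination back to the start) + 180° = 204.72°
Δθ = θ₂ − θ₁ = -63.0°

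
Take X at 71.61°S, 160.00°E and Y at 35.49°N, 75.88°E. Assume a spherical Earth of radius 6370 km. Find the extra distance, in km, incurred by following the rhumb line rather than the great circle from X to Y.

Great circle: cos σ = sin φ₁ sin φ₂ + cos φ₁ cos φ₂ cos Δλ,  σ = 2.1230 rad → d_gc = 13523.8 km
Rhumb line: Δψ = +2.4842, q = Δφ/Δψ = 0.7524, d_rh = R√(Δφ²+q²Δλ²) = 13831.1 km
Excess = 13831.1 − 13523.8 = 307.3 ≈ 307 km

307 km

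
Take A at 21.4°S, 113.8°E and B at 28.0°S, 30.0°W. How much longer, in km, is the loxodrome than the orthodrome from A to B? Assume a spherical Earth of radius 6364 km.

1247 km

Great circle: cos σ = sin φ₁ sin φ₂ + cos φ₁ cos φ₂ cos Δλ,  σ = 2.0853 rad → d_gc = 13270.7 km
Rhumb line: Δψ = -0.1269, q = Δφ/Δψ = 0.9078, d_rh = R√(Δφ²+q²Δλ²) = 14518.0 km
Excess = 14518.0 − 13270.7 = 1247.3 ≈ 1247 km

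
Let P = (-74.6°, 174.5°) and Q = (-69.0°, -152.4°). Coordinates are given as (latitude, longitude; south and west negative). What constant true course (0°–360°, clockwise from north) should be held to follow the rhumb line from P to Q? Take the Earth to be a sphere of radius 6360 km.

Δψ = ln[tan(π/4+φ₂/2)/tan(π/4+φ₁/2)] = +0.3154
Δλ = +0.5777 rad (taken the short way round)
course = atan2(Δλ, Δψ) = 61.37°

61.4°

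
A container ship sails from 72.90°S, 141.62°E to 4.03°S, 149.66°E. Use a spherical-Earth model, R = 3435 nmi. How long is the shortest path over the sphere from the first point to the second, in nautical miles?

cos σ = sin φ₁ sin φ₂ + cos φ₁ cos φ₂ cos Δλ
      = sin(-72.90°)sin(-4.03°) + cos(-72.90°)cos(-4.03°)cos(8.04°) = 0.3576
σ = 69.047° → d = Rσ = 3435·1.20510 = 4140 nmi

4140 nmi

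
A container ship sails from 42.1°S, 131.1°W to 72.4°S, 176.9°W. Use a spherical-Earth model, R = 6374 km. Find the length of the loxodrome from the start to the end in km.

4230 km

Δψ = ln[tan(π/4+φ₂/2)/tan(π/4+φ₁/2)] = -1.0541;  Δφ = -0.5288 rad,  Δλ = -0.7994 rad
q = Δφ/Δψ = 0.5017
d = R·√(Δφ² + q²Δλ²) = 6374·0.66371 = 4230 km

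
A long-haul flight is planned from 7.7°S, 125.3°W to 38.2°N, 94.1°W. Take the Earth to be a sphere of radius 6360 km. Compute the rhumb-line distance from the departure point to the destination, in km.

6036 km

Rhumb course C = atan2(Δλ, Δψ) with Δψ = ln[tan(π/4+φ₂/2)/tan(π/4+φ₁/2)] = +0.8572, Δλ = +0.5445 → C = 32.43°
d = R·|Δφ| / |cos C| = 6360·0.80111 / 0.84409 = 6036 km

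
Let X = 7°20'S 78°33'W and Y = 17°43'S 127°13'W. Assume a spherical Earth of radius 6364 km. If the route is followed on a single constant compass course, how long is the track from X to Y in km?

5394 km

Rhumb course C = atan2(Δλ, Δψ) with Δψ = ln[tan(π/4+φ₂/2)/tan(π/4+φ₁/2)] = -0.1859, Δλ = -0.8494 → C = 257.65°
d = R·|Δφ| / |cos C| = 6364·0.18122 / 0.21382 = 5394 km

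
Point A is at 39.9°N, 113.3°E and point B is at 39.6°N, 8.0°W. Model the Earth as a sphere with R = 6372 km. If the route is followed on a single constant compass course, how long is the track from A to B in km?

10372 km

Δψ = ln[tan(π/4+φ₂/2)/tan(π/4+φ₁/2)] = -0.0068;  Δφ = -0.0052 rad,  Δλ = -2.1171 rad
q = Δφ/Δψ = 0.7688
d = R·√(Δφ² + q²Δλ²) = 6372·1.62771 = 10372 km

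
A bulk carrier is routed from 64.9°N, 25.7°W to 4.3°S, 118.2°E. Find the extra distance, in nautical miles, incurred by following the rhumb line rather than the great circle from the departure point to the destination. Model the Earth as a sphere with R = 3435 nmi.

Great circle: cos σ = sin φ₁ sin φ₂ + cos φ₁ cos φ₂ cos Δλ,  σ = 1.9929 rad → d_gc = 6845.62 nmi
Rhumb line: Δψ = -1.5775, q = Δφ/Δψ = 0.7656, d_rh = R√(Δφ²+q²Δλ²) = 7800.10 nmi
Excess = 7800.10 − 6845.62 = 954.48 ≈ 954 nmi

954 nmi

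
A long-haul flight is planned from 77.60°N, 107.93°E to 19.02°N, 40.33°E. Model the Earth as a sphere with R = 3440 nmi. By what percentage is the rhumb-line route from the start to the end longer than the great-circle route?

Great circle: σ = 1.1640 rad → d_gc = Rσ = 4004.2 nmi
Rhumb: Δφ = -1.0224, Δλ = -1.1798, Δψ = -1.8815, q = Δφ/Δψ = 0.5434 → d_rh = R√(Δφ²+q²Δλ²) = 4151.4 nmi
Excess = (4151.4 − 4004.2) / 4004.2 = 147.2 / 4004.2 = 3.68% ≈ 3.7%

3.7%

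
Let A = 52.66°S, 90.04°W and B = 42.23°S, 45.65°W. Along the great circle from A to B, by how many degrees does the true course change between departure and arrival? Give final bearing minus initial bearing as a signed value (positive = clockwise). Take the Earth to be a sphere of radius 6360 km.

-33.6°

At departure: θ₁ = atan2(sin Δλ cos φ₂, cos φ₁ sin φ₂ − sin φ₁ cos φ₂ cos Δλ) = 88.56°
At arrival: θ₂ = atan2(sin Δλ cos φ₁, −cos φ₂ sin φ₁ + sin φ₂ cos φ₁ cos Δλ) = 54.97°
Δθ = θ₂ − θ₁ = -33.6°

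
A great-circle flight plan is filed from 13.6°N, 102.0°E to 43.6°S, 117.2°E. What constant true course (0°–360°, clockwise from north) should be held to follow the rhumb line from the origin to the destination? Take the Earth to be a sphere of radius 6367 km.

166.3°

Meridional parts: M(φ₁)=+0.2396, M(φ₂)=-0.8472 → ΔM = -1.0869;  Δλ = +0.2653 rad
tan C = Δλ / ΔM = -0.2441 → C = 166.28°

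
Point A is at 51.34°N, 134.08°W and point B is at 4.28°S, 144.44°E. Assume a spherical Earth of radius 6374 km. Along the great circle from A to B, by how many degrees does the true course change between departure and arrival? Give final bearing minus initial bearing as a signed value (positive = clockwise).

At departure: θ₁ = atan2(sin Δλ cos φ₂, cos φ₁ sin φ₂ − sin φ₁ cos φ₂ cos Δλ) = 260.67°
At arrival: θ₂ = atan2(sin Δλ cos φ₁, −cos φ₂ sin φ₁ + sin φ₂ cos φ₁ cos Δλ) = 218.18°
Δθ = θ₂ − θ₁ = -42.5°

-42.5°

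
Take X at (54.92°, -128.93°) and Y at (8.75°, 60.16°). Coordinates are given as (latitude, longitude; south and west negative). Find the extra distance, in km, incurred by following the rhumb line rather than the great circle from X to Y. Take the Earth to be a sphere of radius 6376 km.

3292 km

Great circle: cos σ = sin φ₁ sin φ₂ + cos φ₁ cos φ₂ cos Δλ,  σ = 2.0224 rad → d_gc = 12894.81 km
Rhumb line: Δψ = -0.9985, q = Δφ/Δψ = 0.8070, d_rh = R√(Δφ²+q²Δλ²) = 16186.33 km
Excess = 16186.33 − 12894.81 = 3291.52 ≈ 3292 km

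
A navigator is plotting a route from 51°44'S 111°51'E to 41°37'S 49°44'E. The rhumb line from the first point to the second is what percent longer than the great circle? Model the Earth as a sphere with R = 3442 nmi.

Great circle: σ = 0.7407 rad → d_gc = Rσ = 2549.6 nmi
Rhumb: Δφ = +0.1766, Δλ = -1.0841, Δψ = +0.2584, q = Δφ/Δψ = 0.6832 → d_rh = R√(Δφ²+q²Δλ²) = 2621.0 nmi
Excess = (2621.0 − 2549.6) / 2549.6 = 71.4 / 2549.6 = 2.80% ≈ 2.8%

2.8%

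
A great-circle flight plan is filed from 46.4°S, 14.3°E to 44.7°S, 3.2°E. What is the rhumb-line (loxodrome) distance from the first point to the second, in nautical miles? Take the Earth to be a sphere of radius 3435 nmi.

Δψ = ln[tan(π/4+φ₂/2)/tan(π/4+φ₁/2)] = +0.0424;  Δφ = +0.0297 rad,  Δλ = -0.1937 rad
q = Δφ/Δψ = 0.7002
d = R·√(Δφ² + q²Δλ²) = 3435·0.13886 = 477 nmi

477 nmi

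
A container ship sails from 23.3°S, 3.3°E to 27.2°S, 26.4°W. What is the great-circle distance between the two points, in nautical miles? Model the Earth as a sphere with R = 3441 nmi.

cos σ = sin φ₁ sin φ₂ + cos φ₁ cos φ₂ cos Δλ
      = sin(-23.30°)sin(-27.20°) + cos(-23.30°)cos(-27.20°)cos(-29.70°) = 0.8904
σ = 27.080° → d = Rσ = 3441·0.47264 = 1626 nmi

1626 nmi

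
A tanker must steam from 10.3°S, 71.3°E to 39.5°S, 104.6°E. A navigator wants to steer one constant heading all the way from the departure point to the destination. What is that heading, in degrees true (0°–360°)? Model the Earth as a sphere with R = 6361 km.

134.5°

Δψ = ln[tan(π/4+φ₂/2)/tan(π/4+φ₁/2)] = -0.5708
Δλ = +0.5812 rad (taken the short way round)
course = atan2(Δλ, Δψ) = 134.48°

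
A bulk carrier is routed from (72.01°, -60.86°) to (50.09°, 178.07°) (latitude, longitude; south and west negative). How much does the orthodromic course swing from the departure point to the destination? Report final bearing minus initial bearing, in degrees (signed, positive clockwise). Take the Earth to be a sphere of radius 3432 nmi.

-115.3°

Initial bearing θ₁ = atan2(sin Δλ cos φ₂, cos φ₁ sin φ₂ − sin φ₁ cos φ₂ cos Δλ) = 315.12°
Final bearing θ₂ = (initial bearing from the destination back to the start) + 180° = 199.86°
Δθ = θ₂ − θ₁ = -115.3°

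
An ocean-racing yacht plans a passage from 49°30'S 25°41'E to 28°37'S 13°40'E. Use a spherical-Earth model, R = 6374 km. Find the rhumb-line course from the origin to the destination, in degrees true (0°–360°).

Δψ = ln[tan(π/4+φ₂/2)/tan(π/4+φ₁/2)] = +0.4756
Δλ = -0.2097 rad (taken the short way round)
course = atan2(Δλ, Δψ) = 336.20°

336.2°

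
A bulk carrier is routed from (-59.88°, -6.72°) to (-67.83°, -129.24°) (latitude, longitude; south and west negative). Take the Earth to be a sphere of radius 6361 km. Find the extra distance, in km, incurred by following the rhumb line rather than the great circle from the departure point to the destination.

Great circle: cos σ = sin φ₁ sin φ₂ + cos φ₁ cos φ₂ cos Δλ,  σ = 0.7965 rad → d_gc = 5066.41 km
Rhumb line: Δψ = -0.3173, q = Δφ/Δψ = 0.4373, d_rh = R√(Δφ²+q²Δλ²) = 6013.85 km
Excess = 6013.85 − 5066.41 = 947.44 ≈ 947 km

947 km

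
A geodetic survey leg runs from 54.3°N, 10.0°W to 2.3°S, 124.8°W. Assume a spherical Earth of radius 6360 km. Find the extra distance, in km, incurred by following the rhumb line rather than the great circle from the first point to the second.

Great circle: cos σ = sin φ₁ sin φ₂ + cos φ₁ cos φ₂ cos Δλ,  σ = 1.8516 rad → d_gc = 11776.4 km
Rhumb line: Δψ = -1.1733, q = Δφ/Δψ = 0.8420, d_rh = R√(Δφ²+q²Δλ²) = 12433.5 km
Excess = 12433.5 − 11776.4 = 657.1 ≈ 657 km

657 km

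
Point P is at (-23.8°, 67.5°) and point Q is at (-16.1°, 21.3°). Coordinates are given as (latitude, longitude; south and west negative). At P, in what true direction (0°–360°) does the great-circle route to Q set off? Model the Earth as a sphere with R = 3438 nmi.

N = sin Δλ·cos φ₂ = -0.6935;  D = cos φ₁ sin φ₂ − sin φ₁ cos φ₂ cos Δλ = +0.0146
initial course = atan2(N, D) = 271.21°

271.2°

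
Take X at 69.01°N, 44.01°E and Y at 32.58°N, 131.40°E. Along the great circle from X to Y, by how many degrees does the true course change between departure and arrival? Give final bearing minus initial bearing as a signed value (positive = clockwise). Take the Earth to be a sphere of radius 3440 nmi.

At departure: θ₁ = atan2(sin Δλ cos φ₂, cos φ₁ sin φ₂ − sin φ₁ cos φ₂ cos Δλ) = 79.43°
At arrival: θ₂ = atan2(sin Δλ cos φ₁, −cos φ₂ sin φ₁ + sin φ₂ cos φ₁ cos Δλ) = 155.30°
Δθ = θ₂ − θ₁ = +75.9°

+75.9°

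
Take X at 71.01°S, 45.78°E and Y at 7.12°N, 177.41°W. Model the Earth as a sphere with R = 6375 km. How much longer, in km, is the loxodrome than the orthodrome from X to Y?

1593 km

Great circle: cos σ = sin φ₁ sin φ₂ + cos φ₁ cos φ₂ cos Δλ,  σ = 1.9312 rad → d_gc = 12311.2 km
Rhumb line: Δψ = +1.9128, q = Δφ/Δψ = 0.7129, d_rh = R√(Δφ²+q²Δλ²) = 13904.2 km
Excess = 13904.2 − 12311.2 = 1593.0 ≈ 1593 km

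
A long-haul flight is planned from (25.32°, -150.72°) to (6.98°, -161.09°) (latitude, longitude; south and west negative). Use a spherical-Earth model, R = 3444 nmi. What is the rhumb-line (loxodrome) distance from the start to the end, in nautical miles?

Rhumb course C = atan2(Δλ, Δψ) with Δψ = ln[tan(π/4+φ₂/2)/tan(π/4+φ₁/2)] = -0.3349, Δλ = -0.1810 → C = 208.39°
d = R·|Δφ| / |cos C| = 3444·0.32009 / 0.87976 = 1253 nmi

1253 nmi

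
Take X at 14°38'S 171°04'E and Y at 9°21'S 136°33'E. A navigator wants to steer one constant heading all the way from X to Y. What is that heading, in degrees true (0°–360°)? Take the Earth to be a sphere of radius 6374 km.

Δψ = ln[tan(π/4+φ₂/2)/tan(π/4+φ₁/2)] = +0.0943
Δλ = -0.6024 rad (taken the short way round)
course = atan2(Δλ, Δψ) = 278.90°

278.9°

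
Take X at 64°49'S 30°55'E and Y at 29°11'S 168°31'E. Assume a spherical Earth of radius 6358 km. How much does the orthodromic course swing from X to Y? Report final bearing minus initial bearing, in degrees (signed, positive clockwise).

-126.4°

Initial bearing θ₁ = atan2(sin Δλ cos φ₂, cos φ₁ sin φ₂ − sin φ₁ cos φ₂ cos Δλ) = 143.34°
Final bearing θ₂ = (initial bearing from the destination back to the start) + 180° = 16.92°
Δθ = θ₂ − θ₁ = -126.4°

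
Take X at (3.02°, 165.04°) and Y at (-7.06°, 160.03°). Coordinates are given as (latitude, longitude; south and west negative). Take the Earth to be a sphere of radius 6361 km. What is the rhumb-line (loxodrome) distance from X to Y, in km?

Δψ = ln[tan(π/4+φ₂/2)/tan(π/4+φ₁/2)] = -0.1763;  Δφ = -0.1759 rad,  Δλ = -0.0874 rad
q = Δφ/Δψ = 0.9981
d = R·√(Δφ² + q²Δλ²) = 6361·0.19639 = 1249 km

1249 km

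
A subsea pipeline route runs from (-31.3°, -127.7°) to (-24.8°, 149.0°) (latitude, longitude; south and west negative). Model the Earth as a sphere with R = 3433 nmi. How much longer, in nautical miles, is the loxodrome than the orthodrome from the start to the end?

Great circle: cos σ = sin φ₁ sin φ₂ + cos φ₁ cos φ₂ cos Δλ,  σ = 1.2573 rad → d_gc = 4316.2 nmi
Rhumb line: Δψ = +0.1287, q = Δφ/Δψ = 0.8818, d_rh = R√(Δφ²+q²Δλ²) = 4418.3 nmi
Excess = 4418.3 − 4316.2 = 102.1 ≈ 102 nmi

102 nmi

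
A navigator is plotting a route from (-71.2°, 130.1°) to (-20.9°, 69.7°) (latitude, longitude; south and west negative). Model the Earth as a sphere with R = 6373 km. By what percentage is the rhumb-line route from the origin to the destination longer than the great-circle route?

2.7%

Great circle: σ = 1.0628 rad → d_gc = Rσ = 6773.3 km
Rhumb: Δφ = +0.8779, Δλ = -1.0542, Δψ = +1.4253, q = Δφ/Δψ = 0.6159 → d_rh = R√(Δφ²+q²Δλ²) = 6958.8 km
Excess = (6958.8 − 6773.3) / 6773.3 = 185.5 / 6773.3 = 2.74% ≈ 2.7%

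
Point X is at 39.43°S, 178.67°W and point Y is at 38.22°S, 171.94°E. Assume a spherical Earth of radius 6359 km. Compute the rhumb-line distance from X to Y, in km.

Δψ = ln[tan(π/4+φ₂/2)/tan(π/4+φ₁/2)] = +0.0271;  Δφ = +0.0211 rad,  Δλ = -0.1639 rad
q = Δφ/Δψ = 0.7790
d = R·√(Δφ² + q²Δλ²) = 6359·0.12941 = 823 km

823 km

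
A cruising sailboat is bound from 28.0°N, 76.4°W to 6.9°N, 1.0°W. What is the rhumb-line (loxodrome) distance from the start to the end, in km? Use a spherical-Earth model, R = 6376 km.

8290 km

Δψ = ln[tan(π/4+φ₂/2)/tan(π/4+φ₁/2)] = -0.3887;  Δφ = -0.3683 rad,  Δλ = +1.3160 rad
q = Δφ/Δψ = 0.9475
d = R·√(Δφ² + q²Δλ²) = 6376·1.30013 = 8290 km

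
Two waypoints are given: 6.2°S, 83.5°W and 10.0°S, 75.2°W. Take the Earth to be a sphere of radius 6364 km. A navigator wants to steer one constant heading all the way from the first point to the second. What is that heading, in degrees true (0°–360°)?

Meridional parts: M(φ₁)=-0.1084, M(φ₂)=-0.1754 → ΔM = -0.0670;  Δλ = +0.1449 rad
tan C = Δλ / ΔM = -2.1620 → C = 114.82°

114.8°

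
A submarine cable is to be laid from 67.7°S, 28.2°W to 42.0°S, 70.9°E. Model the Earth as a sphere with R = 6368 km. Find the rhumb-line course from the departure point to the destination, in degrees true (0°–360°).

Meridional parts: M(φ₁)=-1.6241, M(φ₂)=-0.8092 → ΔM = +0.8149;  Δλ = +1.7296 rad
tan C = Δλ / ΔM = +2.1225 → C = 64.77°

64.8°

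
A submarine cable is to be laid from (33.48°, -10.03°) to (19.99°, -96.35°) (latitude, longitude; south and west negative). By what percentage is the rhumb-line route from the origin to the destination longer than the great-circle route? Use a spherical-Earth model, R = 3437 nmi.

Great circle: σ = 1.3296 rad → d_gc = Rσ = 4569.7 nmi
Rhumb: Δφ = -0.2354, Δλ = -1.5066, Δψ = -0.2646, q = Δφ/Δψ = 0.8900 → d_rh = R√(Δφ²+q²Δλ²) = 4678.9 nmi
Excess = (4678.9 − 4569.7) / 4569.7 = 109.2 / 4569.7 = 2.39% ≈ 2.4%

2.4%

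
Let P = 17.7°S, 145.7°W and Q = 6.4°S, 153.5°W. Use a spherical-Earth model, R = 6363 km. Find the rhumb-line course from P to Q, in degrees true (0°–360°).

326.0°

Meridional parts: M(φ₁)=-0.3140, M(φ₂)=-0.1119 → ΔM = +0.2020;  Δλ = -0.1361 rad
tan C = Δλ / ΔM = -0.6739 → C = 326.03°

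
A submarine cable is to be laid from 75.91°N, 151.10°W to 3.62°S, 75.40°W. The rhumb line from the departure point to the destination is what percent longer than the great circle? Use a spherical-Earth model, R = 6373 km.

3.6%

Great circle: σ = 1.5720 rad → d_gc = Rσ = 10018.5 km
Rhumb: Δφ = -1.3881, Δλ = +1.3212, Δψ = -2.1541, q = Δφ/Δψ = 0.6444 → d_rh = R√(Δφ²+q²Δλ²) = 10377.5 km
Excess = (10377.5 − 10018.5) / 10018.5 = 359.0 / 10018.5 = 3.58% ≈ 3.6%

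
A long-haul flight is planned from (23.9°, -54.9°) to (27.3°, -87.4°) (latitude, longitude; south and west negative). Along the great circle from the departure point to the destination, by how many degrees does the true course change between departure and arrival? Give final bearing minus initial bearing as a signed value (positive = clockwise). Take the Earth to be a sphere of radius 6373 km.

-14.4°

At departure: θ₁ = atan2(sin Δλ cos φ₂, cos φ₁ sin φ₂ − sin φ₁ cos φ₂ cos Δλ) = 283.62°
At arrival: θ₂ = atan2(sin Δλ cos φ₁, −cos φ₂ sin φ₁ + sin φ₂ cos φ₁ cos Δλ) = 269.26°
Δθ = θ₂ − θ₁ = -14.4°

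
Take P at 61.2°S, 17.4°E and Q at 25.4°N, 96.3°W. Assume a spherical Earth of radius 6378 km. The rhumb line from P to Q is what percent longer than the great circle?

Great circle: σ = 2.1541 rad → d_gc = Rσ = 13739.0 km
Rhumb: Δφ = +1.5115, Δλ = -1.9844, Δψ = +1.8182, q = Δφ/Δψ = 0.8313 → d_rh = R√(Δφ²+q²Δλ²) = 14269.9 km
Excess = (14269.9 − 13739.0) / 13739.0 = 530.9 / 13739.0 = 3.86% ≈ 3.9%

3.9%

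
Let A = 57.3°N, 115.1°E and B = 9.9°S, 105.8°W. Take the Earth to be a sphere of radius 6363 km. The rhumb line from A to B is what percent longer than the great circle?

Great circle: σ = 2.1495 rad → d_gc = Rσ = 13677.3 km
Rhumb: Δφ = -1.1729, Δλ = +2.4278, Δψ = -1.4000, q = Δφ/Δψ = 0.8378 → d_rh = R√(Δφ²+q²Δλ²) = 14939.3 km
Excess = (14939.3 − 13677.3) / 13677.3 = 1262.0 / 13677.3 = 9.23% ≈ 9.2%

9.2%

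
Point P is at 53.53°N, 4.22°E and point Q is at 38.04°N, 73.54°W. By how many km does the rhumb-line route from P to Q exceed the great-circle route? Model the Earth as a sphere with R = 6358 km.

Great circle: cos σ = sin φ₁ sin φ₂ + cos φ₁ cos φ₂ cos Δλ,  σ = 0.9338 rad → d_gc = 5937.1 km
Rhumb line: Δψ = -0.3914, q = Δφ/Δψ = 0.6907, d_rh = R√(Δφ²+q²Δλ²) = 6202.8 km
Excess = 6202.8 − 5937.1 = 265.7 ≈ 266 km

266 km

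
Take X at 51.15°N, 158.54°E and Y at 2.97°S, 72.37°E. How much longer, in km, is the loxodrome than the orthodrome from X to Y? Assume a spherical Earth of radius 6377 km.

Great circle: cos σ = sin φ₁ sin φ₂ + cos φ₁ cos φ₂ cos Δλ,  σ = 1.5693 rad → d_gc = 10007.5 km
Rhumb line: Δψ = -1.0941, q = Δφ/Δψ = 0.8633, d_rh = R√(Δφ²+q²Δλ²) = 10238.9 km
Excess = 10238.9 − 10007.5 = 231.4 ≈ 231 km

231 km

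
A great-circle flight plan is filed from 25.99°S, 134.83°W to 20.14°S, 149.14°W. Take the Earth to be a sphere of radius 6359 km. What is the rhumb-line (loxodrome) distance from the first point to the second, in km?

Δψ = ln[tan(π/4+φ₂/2)/tan(π/4+φ₁/2)] = +0.1110;  Δφ = +0.1021 rad,  Δλ = -0.2498 rad
q = Δφ/Δψ = 0.9195
d = R·√(Δφ² + q²Δλ²) = 6359·0.25133 = 1598 km

1598 km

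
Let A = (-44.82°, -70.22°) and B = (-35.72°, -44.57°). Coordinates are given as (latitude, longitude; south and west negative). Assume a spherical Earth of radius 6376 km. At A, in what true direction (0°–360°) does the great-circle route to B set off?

θ = atan2( sin Δλ·cos φ₂ ,  cos φ₁ sin φ₂ − sin φ₁ cos φ₂ cos Δλ )
  = atan2(+0.3514, +0.1018) = 73.85°

73.9°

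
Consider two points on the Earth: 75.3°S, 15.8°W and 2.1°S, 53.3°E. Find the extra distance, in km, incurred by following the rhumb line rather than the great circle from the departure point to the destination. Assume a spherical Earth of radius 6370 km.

Great circle: cos σ = sin φ₁ sin φ₂ + cos φ₁ cos φ₂ cos Δλ,  σ = 1.4446 rad → d_gc = 9201.8 km
Rhumb line: Δψ = +2.0114, q = Δφ/Δψ = 0.6352, d_rh = R√(Δφ²+q²Δλ²) = 9489.0 km
Excess = 9489.0 − 9201.8 = 287.2 ≈ 287 km

287 km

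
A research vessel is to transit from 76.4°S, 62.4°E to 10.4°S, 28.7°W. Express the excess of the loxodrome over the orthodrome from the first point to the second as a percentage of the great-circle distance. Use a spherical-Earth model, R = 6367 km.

Great circle: σ = 1.3989 rad → d_gc = Rσ = 8907.0 km
Rhumb: Δφ = +1.1519, Δλ = -1.5900, Δψ = +1.9441, q = Δφ/Δψ = 0.5925 → d_rh = R√(Δφ²+q²Δλ²) = 9474.8 km
Excess = (9474.8 − 8907.0) / 8907.0 = 567.8 / 8907.0 = 6.37% ≈ 6.4%

6.4%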